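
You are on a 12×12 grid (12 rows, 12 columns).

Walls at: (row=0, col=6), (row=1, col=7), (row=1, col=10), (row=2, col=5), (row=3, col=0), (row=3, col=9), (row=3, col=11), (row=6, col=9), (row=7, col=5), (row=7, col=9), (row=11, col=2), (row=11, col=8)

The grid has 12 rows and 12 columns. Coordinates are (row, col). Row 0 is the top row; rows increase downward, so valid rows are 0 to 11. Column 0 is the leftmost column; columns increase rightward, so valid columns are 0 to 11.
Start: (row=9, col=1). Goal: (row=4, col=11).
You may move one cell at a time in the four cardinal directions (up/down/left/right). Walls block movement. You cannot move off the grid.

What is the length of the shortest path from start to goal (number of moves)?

BFS from (row=9, col=1) until reaching (row=4, col=11):
  Distance 0: (row=9, col=1)
  Distance 1: (row=8, col=1), (row=9, col=0), (row=9, col=2), (row=10, col=1)
  Distance 2: (row=7, col=1), (row=8, col=0), (row=8, col=2), (row=9, col=3), (row=10, col=0), (row=10, col=2), (row=11, col=1)
  Distance 3: (row=6, col=1), (row=7, col=0), (row=7, col=2), (row=8, col=3), (row=9, col=4), (row=10, col=3), (row=11, col=0)
  Distance 4: (row=5, col=1), (row=6, col=0), (row=6, col=2), (row=7, col=3), (row=8, col=4), (row=9, col=5), (row=10, col=4), (row=11, col=3)
  Distance 5: (row=4, col=1), (row=5, col=0), (row=5, col=2), (row=6, col=3), (row=7, col=4), (row=8, col=5), (row=9, col=6), (row=10, col=5), (row=11, col=4)
  Distance 6: (row=3, col=1), (row=4, col=0), (row=4, col=2), (row=5, col=3), (row=6, col=4), (row=8, col=6), (row=9, col=7), (row=10, col=6), (row=11, col=5)
  Distance 7: (row=2, col=1), (row=3, col=2), (row=4, col=3), (row=5, col=4), (row=6, col=5), (row=7, col=6), (row=8, col=7), (row=9, col=8), (row=10, col=7), (row=11, col=6)
  Distance 8: (row=1, col=1), (row=2, col=0), (row=2, col=2), (row=3, col=3), (row=4, col=4), (row=5, col=5), (row=6, col=6), (row=7, col=7), (row=8, col=8), (row=9, col=9), (row=10, col=8), (row=11, col=7)
  Distance 9: (row=0, col=1), (row=1, col=0), (row=1, col=2), (row=2, col=3), (row=3, col=4), (row=4, col=5), (row=5, col=6), (row=6, col=7), (row=7, col=8), (row=8, col=9), (row=9, col=10), (row=10, col=9)
  Distance 10: (row=0, col=0), (row=0, col=2), (row=1, col=3), (row=2, col=4), (row=3, col=5), (row=4, col=6), (row=5, col=7), (row=6, col=8), (row=8, col=10), (row=9, col=11), (row=10, col=10), (row=11, col=9)
  Distance 11: (row=0, col=3), (row=1, col=4), (row=3, col=6), (row=4, col=7), (row=5, col=8), (row=7, col=10), (row=8, col=11), (row=10, col=11), (row=11, col=10)
  Distance 12: (row=0, col=4), (row=1, col=5), (row=2, col=6), (row=3, col=7), (row=4, col=8), (row=5, col=9), (row=6, col=10), (row=7, col=11), (row=11, col=11)
  Distance 13: (row=0, col=5), (row=1, col=6), (row=2, col=7), (row=3, col=8), (row=4, col=9), (row=5, col=10), (row=6, col=11)
  Distance 14: (row=2, col=8), (row=4, col=10), (row=5, col=11)
  Distance 15: (row=1, col=8), (row=2, col=9), (row=3, col=10), (row=4, col=11)  <- goal reached here
One shortest path (15 moves): (row=9, col=1) -> (row=9, col=2) -> (row=9, col=3) -> (row=9, col=4) -> (row=9, col=5) -> (row=9, col=6) -> (row=9, col=7) -> (row=9, col=8) -> (row=9, col=9) -> (row=9, col=10) -> (row=9, col=11) -> (row=8, col=11) -> (row=7, col=11) -> (row=6, col=11) -> (row=5, col=11) -> (row=4, col=11)

Answer: Shortest path length: 15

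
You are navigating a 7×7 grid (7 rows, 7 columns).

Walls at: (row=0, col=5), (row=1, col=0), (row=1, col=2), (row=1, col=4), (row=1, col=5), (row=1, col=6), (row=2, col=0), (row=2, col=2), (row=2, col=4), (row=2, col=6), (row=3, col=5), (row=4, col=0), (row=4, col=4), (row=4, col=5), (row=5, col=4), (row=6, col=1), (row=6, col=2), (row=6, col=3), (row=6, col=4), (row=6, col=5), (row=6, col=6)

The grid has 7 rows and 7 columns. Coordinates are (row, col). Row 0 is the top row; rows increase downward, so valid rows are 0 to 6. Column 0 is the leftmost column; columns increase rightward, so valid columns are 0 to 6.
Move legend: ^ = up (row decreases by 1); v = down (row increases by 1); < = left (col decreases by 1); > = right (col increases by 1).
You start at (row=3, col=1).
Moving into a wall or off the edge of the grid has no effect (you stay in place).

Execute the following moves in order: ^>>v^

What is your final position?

Start: (row=3, col=1)
  ^ (up): (row=3, col=1) -> (row=2, col=1)
  > (right): blocked, stay at (row=2, col=1)
  > (right): blocked, stay at (row=2, col=1)
  v (down): (row=2, col=1) -> (row=3, col=1)
  ^ (up): (row=3, col=1) -> (row=2, col=1)
Final: (row=2, col=1)

Answer: Final position: (row=2, col=1)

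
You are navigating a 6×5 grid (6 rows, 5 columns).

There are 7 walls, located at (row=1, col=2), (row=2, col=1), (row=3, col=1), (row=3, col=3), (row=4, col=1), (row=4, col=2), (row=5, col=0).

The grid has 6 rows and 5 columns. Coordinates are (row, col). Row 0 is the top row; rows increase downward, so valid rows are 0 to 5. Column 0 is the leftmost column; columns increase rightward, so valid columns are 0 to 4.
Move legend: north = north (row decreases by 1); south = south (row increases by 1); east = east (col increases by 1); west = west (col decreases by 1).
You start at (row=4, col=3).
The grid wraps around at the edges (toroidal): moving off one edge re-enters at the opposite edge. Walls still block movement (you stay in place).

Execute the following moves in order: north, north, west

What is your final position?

Start: (row=4, col=3)
  north (north): blocked, stay at (row=4, col=3)
  north (north): blocked, stay at (row=4, col=3)
  west (west): blocked, stay at (row=4, col=3)
Final: (row=4, col=3)

Answer: Final position: (row=4, col=3)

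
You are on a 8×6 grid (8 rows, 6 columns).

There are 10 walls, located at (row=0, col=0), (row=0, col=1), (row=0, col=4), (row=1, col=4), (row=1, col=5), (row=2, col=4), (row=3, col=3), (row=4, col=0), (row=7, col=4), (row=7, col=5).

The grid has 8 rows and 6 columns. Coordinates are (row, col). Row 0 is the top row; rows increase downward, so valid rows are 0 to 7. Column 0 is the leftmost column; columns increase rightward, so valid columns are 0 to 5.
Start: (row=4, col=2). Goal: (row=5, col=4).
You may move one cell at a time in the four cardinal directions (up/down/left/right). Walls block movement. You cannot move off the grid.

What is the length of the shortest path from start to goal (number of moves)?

Answer: Shortest path length: 3

Derivation:
BFS from (row=4, col=2) until reaching (row=5, col=4):
  Distance 0: (row=4, col=2)
  Distance 1: (row=3, col=2), (row=4, col=1), (row=4, col=3), (row=5, col=2)
  Distance 2: (row=2, col=2), (row=3, col=1), (row=4, col=4), (row=5, col=1), (row=5, col=3), (row=6, col=2)
  Distance 3: (row=1, col=2), (row=2, col=1), (row=2, col=3), (row=3, col=0), (row=3, col=4), (row=4, col=5), (row=5, col=0), (row=5, col=4), (row=6, col=1), (row=6, col=3), (row=7, col=2)  <- goal reached here
One shortest path (3 moves): (row=4, col=2) -> (row=4, col=3) -> (row=4, col=4) -> (row=5, col=4)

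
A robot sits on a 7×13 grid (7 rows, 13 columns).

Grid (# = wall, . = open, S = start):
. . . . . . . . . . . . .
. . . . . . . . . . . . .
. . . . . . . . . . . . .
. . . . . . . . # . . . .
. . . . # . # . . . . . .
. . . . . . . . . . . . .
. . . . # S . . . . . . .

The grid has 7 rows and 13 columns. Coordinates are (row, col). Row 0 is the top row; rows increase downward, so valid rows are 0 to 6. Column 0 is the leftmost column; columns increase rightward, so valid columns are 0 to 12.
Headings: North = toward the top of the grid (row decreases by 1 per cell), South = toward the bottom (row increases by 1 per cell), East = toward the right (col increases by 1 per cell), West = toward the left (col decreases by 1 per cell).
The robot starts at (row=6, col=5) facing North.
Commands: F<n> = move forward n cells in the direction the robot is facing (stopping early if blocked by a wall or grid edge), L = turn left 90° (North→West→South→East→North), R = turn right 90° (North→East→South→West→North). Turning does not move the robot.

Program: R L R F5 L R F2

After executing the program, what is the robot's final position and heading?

Answer: Final position: (row=6, col=12), facing East

Derivation:
Start: (row=6, col=5), facing North
  R: turn right, now facing East
  L: turn left, now facing North
  R: turn right, now facing East
  F5: move forward 5, now at (row=6, col=10)
  L: turn left, now facing North
  R: turn right, now facing East
  F2: move forward 2, now at (row=6, col=12)
Final: (row=6, col=12), facing East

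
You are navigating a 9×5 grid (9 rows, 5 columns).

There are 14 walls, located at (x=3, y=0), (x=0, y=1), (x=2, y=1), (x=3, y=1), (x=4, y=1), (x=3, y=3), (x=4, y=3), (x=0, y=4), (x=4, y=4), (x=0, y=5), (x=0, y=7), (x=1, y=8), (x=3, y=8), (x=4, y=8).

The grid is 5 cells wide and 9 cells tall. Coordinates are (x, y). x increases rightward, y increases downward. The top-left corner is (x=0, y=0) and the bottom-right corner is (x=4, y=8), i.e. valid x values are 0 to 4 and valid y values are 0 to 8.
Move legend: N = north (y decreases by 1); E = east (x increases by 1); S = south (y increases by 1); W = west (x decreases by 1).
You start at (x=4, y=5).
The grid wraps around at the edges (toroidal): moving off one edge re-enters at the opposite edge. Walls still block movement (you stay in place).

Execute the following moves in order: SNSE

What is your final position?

Answer: Final position: (x=0, y=6)

Derivation:
Start: (x=4, y=5)
  S (south): (x=4, y=5) -> (x=4, y=6)
  N (north): (x=4, y=6) -> (x=4, y=5)
  S (south): (x=4, y=5) -> (x=4, y=6)
  E (east): (x=4, y=6) -> (x=0, y=6)
Final: (x=0, y=6)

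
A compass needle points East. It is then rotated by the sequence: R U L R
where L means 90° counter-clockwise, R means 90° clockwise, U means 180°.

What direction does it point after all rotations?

Answer: Final heading: North

Derivation:
Start: East
  R (right (90° clockwise)) -> South
  U (U-turn (180°)) -> North
  L (left (90° counter-clockwise)) -> West
  R (right (90° clockwise)) -> North
Final: North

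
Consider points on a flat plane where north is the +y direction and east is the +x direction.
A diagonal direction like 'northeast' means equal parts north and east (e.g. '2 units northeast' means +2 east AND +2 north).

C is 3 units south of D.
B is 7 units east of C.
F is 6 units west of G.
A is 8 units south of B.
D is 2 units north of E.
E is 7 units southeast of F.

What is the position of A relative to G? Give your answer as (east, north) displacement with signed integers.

Answer: A is at (east=8, north=-16) relative to G.

Derivation:
Place G at the origin (east=0, north=0).
  F is 6 units west of G: delta (east=-6, north=+0); F at (east=-6, north=0).
  E is 7 units southeast of F: delta (east=+7, north=-7); E at (east=1, north=-7).
  D is 2 units north of E: delta (east=+0, north=+2); D at (east=1, north=-5).
  C is 3 units south of D: delta (east=+0, north=-3); C at (east=1, north=-8).
  B is 7 units east of C: delta (east=+7, north=+0); B at (east=8, north=-8).
  A is 8 units south of B: delta (east=+0, north=-8); A at (east=8, north=-16).
Therefore A relative to G: (east=8, north=-16).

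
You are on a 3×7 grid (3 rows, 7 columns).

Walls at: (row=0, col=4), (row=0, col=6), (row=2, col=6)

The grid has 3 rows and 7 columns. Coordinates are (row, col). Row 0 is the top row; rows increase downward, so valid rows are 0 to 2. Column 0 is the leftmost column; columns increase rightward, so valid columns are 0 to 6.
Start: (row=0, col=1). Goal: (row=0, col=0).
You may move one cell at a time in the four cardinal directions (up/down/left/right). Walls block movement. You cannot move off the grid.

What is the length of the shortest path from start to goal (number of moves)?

BFS from (row=0, col=1) until reaching (row=0, col=0):
  Distance 0: (row=0, col=1)
  Distance 1: (row=0, col=0), (row=0, col=2), (row=1, col=1)  <- goal reached here
One shortest path (1 moves): (row=0, col=1) -> (row=0, col=0)

Answer: Shortest path length: 1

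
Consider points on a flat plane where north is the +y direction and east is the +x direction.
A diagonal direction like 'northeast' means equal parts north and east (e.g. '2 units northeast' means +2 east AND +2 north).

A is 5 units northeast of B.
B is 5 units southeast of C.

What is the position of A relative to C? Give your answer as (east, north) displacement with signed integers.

Place C at the origin (east=0, north=0).
  B is 5 units southeast of C: delta (east=+5, north=-5); B at (east=5, north=-5).
  A is 5 units northeast of B: delta (east=+5, north=+5); A at (east=10, north=0).
Therefore A relative to C: (east=10, north=0).

Answer: A is at (east=10, north=0) relative to C.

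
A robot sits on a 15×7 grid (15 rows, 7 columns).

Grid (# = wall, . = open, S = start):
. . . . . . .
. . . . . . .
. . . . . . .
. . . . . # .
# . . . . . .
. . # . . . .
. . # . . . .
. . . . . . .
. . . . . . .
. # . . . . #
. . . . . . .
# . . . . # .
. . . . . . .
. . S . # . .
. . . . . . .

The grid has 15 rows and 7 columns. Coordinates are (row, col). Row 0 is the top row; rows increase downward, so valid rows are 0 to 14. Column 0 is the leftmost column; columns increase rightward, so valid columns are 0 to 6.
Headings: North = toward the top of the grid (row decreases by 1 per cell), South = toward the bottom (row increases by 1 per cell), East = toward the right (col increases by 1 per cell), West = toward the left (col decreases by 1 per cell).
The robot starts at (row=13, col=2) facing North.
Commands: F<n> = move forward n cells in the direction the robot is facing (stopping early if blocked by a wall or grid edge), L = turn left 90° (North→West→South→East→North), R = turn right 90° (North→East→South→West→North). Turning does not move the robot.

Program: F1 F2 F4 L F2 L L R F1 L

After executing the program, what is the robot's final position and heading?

Answer: Final position: (row=8, col=0), facing East

Derivation:
Start: (row=13, col=2), facing North
  F1: move forward 1, now at (row=12, col=2)
  F2: move forward 2, now at (row=10, col=2)
  F4: move forward 3/4 (blocked), now at (row=7, col=2)
  L: turn left, now facing West
  F2: move forward 2, now at (row=7, col=0)
  L: turn left, now facing South
  L: turn left, now facing East
  R: turn right, now facing South
  F1: move forward 1, now at (row=8, col=0)
  L: turn left, now facing East
Final: (row=8, col=0), facing East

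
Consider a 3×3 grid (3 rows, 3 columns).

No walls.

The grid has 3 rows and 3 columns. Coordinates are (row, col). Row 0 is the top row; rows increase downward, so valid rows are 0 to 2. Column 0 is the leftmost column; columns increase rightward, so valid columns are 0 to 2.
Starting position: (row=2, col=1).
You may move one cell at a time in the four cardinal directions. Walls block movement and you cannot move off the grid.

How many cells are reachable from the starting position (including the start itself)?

Answer: Reachable cells: 9

Derivation:
BFS flood-fill from (row=2, col=1):
  Distance 0: (row=2, col=1)
  Distance 1: (row=1, col=1), (row=2, col=0), (row=2, col=2)
  Distance 2: (row=0, col=1), (row=1, col=0), (row=1, col=2)
  Distance 3: (row=0, col=0), (row=0, col=2)
Total reachable: 9 (grid has 9 open cells total)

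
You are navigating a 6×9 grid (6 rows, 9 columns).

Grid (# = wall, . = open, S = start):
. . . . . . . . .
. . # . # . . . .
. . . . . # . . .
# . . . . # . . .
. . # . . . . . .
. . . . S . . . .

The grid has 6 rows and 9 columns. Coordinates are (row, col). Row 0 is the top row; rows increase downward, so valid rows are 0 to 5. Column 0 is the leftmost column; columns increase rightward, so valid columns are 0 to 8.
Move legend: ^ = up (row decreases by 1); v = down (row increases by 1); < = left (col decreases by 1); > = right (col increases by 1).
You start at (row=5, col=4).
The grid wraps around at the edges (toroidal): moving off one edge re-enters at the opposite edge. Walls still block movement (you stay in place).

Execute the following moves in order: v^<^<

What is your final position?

Start: (row=5, col=4)
  v (down): (row=5, col=4) -> (row=0, col=4)
  ^ (up): (row=0, col=4) -> (row=5, col=4)
  < (left): (row=5, col=4) -> (row=5, col=3)
  ^ (up): (row=5, col=3) -> (row=4, col=3)
  < (left): blocked, stay at (row=4, col=3)
Final: (row=4, col=3)

Answer: Final position: (row=4, col=3)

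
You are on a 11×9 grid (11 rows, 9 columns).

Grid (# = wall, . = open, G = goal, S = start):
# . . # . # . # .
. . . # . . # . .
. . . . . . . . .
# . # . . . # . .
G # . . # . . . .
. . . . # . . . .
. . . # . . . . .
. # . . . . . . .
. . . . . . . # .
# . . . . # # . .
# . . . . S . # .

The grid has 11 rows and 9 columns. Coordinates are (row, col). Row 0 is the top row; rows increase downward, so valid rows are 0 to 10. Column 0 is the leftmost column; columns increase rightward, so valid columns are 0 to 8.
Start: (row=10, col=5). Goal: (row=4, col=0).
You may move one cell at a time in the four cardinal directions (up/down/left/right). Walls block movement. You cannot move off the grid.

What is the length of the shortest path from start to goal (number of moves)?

BFS from (row=10, col=5) until reaching (row=4, col=0):
  Distance 0: (row=10, col=5)
  Distance 1: (row=10, col=4), (row=10, col=6)
  Distance 2: (row=9, col=4), (row=10, col=3)
  Distance 3: (row=8, col=4), (row=9, col=3), (row=10, col=2)
  Distance 4: (row=7, col=4), (row=8, col=3), (row=8, col=5), (row=9, col=2), (row=10, col=1)
  Distance 5: (row=6, col=4), (row=7, col=3), (row=7, col=5), (row=8, col=2), (row=8, col=6), (row=9, col=1)
  Distance 6: (row=6, col=5), (row=7, col=2), (row=7, col=6), (row=8, col=1)
  Distance 7: (row=5, col=5), (row=6, col=2), (row=6, col=6), (row=7, col=7), (row=8, col=0)
  Distance 8: (row=4, col=5), (row=5, col=2), (row=5, col=6), (row=6, col=1), (row=6, col=7), (row=7, col=0), (row=7, col=8)
  Distance 9: (row=3, col=5), (row=4, col=2), (row=4, col=6), (row=5, col=1), (row=5, col=3), (row=5, col=7), (row=6, col=0), (row=6, col=8), (row=8, col=8)
  Distance 10: (row=2, col=5), (row=3, col=4), (row=4, col=3), (row=4, col=7), (row=5, col=0), (row=5, col=8), (row=9, col=8)
  Distance 11: (row=1, col=5), (row=2, col=4), (row=2, col=6), (row=3, col=3), (row=3, col=7), (row=4, col=0), (row=4, col=8), (row=9, col=7), (row=10, col=8)  <- goal reached here
One shortest path (11 moves): (row=10, col=5) -> (row=10, col=4) -> (row=10, col=3) -> (row=10, col=2) -> (row=10, col=1) -> (row=9, col=1) -> (row=8, col=1) -> (row=8, col=0) -> (row=7, col=0) -> (row=6, col=0) -> (row=5, col=0) -> (row=4, col=0)

Answer: Shortest path length: 11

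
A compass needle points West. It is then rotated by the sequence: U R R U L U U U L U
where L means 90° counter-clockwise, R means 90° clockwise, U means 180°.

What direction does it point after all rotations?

Answer: Final heading: West

Derivation:
Start: West
  U (U-turn (180°)) -> East
  R (right (90° clockwise)) -> South
  R (right (90° clockwise)) -> West
  U (U-turn (180°)) -> East
  L (left (90° counter-clockwise)) -> North
  U (U-turn (180°)) -> South
  U (U-turn (180°)) -> North
  U (U-turn (180°)) -> South
  L (left (90° counter-clockwise)) -> East
  U (U-turn (180°)) -> West
Final: West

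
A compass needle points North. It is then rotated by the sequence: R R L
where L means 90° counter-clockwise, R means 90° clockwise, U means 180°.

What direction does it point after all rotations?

Answer: Final heading: East

Derivation:
Start: North
  R (right (90° clockwise)) -> East
  R (right (90° clockwise)) -> South
  L (left (90° counter-clockwise)) -> East
Final: East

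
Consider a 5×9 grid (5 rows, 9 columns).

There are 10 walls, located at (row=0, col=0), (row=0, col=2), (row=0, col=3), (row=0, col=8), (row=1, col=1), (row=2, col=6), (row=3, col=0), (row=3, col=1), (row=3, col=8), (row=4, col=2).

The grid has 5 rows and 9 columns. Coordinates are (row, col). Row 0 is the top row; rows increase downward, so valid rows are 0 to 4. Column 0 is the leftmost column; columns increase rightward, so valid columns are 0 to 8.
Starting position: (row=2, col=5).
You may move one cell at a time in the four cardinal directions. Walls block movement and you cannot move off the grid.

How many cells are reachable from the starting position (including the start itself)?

Answer: Reachable cells: 32

Derivation:
BFS flood-fill from (row=2, col=5):
  Distance 0: (row=2, col=5)
  Distance 1: (row=1, col=5), (row=2, col=4), (row=3, col=5)
  Distance 2: (row=0, col=5), (row=1, col=4), (row=1, col=6), (row=2, col=3), (row=3, col=4), (row=3, col=6), (row=4, col=5)
  Distance 3: (row=0, col=4), (row=0, col=6), (row=1, col=3), (row=1, col=7), (row=2, col=2), (row=3, col=3), (row=3, col=7), (row=4, col=4), (row=4, col=6)
  Distance 4: (row=0, col=7), (row=1, col=2), (row=1, col=8), (row=2, col=1), (row=2, col=7), (row=3, col=2), (row=4, col=3), (row=4, col=7)
  Distance 5: (row=2, col=0), (row=2, col=8), (row=4, col=8)
  Distance 6: (row=1, col=0)
Total reachable: 32 (grid has 35 open cells total)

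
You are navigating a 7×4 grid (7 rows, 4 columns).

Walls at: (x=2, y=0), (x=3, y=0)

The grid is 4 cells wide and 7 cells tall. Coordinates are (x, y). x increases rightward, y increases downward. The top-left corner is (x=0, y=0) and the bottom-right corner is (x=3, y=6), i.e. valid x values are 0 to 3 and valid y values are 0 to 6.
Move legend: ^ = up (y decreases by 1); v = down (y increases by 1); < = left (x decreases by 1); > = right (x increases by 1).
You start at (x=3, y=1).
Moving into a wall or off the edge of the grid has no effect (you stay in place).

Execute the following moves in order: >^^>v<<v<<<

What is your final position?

Start: (x=3, y=1)
  > (right): blocked, stay at (x=3, y=1)
  ^ (up): blocked, stay at (x=3, y=1)
  ^ (up): blocked, stay at (x=3, y=1)
  > (right): blocked, stay at (x=3, y=1)
  v (down): (x=3, y=1) -> (x=3, y=2)
  < (left): (x=3, y=2) -> (x=2, y=2)
  < (left): (x=2, y=2) -> (x=1, y=2)
  v (down): (x=1, y=2) -> (x=1, y=3)
  < (left): (x=1, y=3) -> (x=0, y=3)
  < (left): blocked, stay at (x=0, y=3)
  < (left): blocked, stay at (x=0, y=3)
Final: (x=0, y=3)

Answer: Final position: (x=0, y=3)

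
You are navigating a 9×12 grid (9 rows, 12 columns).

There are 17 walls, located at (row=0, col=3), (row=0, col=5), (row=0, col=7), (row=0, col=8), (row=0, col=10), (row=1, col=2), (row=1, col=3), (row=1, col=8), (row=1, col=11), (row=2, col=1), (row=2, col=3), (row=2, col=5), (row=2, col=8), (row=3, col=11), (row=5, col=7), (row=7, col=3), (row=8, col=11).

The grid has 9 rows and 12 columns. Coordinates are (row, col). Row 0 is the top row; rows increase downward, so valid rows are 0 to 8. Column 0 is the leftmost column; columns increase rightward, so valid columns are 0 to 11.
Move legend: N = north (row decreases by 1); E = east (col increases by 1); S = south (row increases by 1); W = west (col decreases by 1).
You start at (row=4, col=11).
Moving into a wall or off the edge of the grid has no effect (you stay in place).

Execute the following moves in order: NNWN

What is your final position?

Answer: Final position: (row=3, col=10)

Derivation:
Start: (row=4, col=11)
  N (north): blocked, stay at (row=4, col=11)
  N (north): blocked, stay at (row=4, col=11)
  W (west): (row=4, col=11) -> (row=4, col=10)
  N (north): (row=4, col=10) -> (row=3, col=10)
Final: (row=3, col=10)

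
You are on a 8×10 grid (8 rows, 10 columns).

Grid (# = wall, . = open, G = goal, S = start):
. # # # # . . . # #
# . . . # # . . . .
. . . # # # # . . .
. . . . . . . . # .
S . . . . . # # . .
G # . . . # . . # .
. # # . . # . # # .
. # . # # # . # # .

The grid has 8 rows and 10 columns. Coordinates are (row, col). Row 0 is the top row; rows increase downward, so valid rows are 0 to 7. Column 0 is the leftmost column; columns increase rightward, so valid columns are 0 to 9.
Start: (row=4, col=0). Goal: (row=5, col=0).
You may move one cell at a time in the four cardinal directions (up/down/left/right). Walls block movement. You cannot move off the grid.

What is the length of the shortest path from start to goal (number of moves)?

Answer: Shortest path length: 1

Derivation:
BFS from (row=4, col=0) until reaching (row=5, col=0):
  Distance 0: (row=4, col=0)
  Distance 1: (row=3, col=0), (row=4, col=1), (row=5, col=0)  <- goal reached here
One shortest path (1 moves): (row=4, col=0) -> (row=5, col=0)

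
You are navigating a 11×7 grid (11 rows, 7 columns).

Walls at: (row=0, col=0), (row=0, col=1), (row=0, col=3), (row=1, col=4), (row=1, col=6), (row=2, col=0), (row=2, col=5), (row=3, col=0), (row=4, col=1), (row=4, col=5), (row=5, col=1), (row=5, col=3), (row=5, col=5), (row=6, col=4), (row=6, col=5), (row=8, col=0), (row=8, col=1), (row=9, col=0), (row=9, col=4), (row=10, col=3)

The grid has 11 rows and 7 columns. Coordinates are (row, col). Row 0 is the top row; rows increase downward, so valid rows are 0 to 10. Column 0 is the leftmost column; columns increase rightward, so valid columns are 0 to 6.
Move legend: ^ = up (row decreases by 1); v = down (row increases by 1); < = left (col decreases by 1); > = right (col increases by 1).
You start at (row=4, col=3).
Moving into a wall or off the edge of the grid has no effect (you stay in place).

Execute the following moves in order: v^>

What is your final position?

Answer: Final position: (row=3, col=4)

Derivation:
Start: (row=4, col=3)
  v (down): blocked, stay at (row=4, col=3)
  ^ (up): (row=4, col=3) -> (row=3, col=3)
  > (right): (row=3, col=3) -> (row=3, col=4)
Final: (row=3, col=4)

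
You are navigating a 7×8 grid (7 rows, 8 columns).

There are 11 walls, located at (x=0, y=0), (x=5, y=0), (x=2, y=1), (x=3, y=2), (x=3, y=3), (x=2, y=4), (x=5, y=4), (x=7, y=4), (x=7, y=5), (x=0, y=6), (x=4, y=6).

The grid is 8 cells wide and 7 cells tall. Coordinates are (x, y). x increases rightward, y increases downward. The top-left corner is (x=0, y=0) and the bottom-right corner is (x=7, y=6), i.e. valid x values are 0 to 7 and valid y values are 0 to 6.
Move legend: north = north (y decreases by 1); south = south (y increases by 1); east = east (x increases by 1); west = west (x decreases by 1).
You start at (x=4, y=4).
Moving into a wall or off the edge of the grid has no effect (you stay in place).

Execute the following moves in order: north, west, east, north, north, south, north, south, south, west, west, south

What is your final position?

Start: (x=4, y=4)
  north (north): (x=4, y=4) -> (x=4, y=3)
  west (west): blocked, stay at (x=4, y=3)
  east (east): (x=4, y=3) -> (x=5, y=3)
  north (north): (x=5, y=3) -> (x=5, y=2)
  north (north): (x=5, y=2) -> (x=5, y=1)
  south (south): (x=5, y=1) -> (x=5, y=2)
  north (north): (x=5, y=2) -> (x=5, y=1)
  south (south): (x=5, y=1) -> (x=5, y=2)
  south (south): (x=5, y=2) -> (x=5, y=3)
  west (west): (x=5, y=3) -> (x=4, y=3)
  west (west): blocked, stay at (x=4, y=3)
  south (south): (x=4, y=3) -> (x=4, y=4)
Final: (x=4, y=4)

Answer: Final position: (x=4, y=4)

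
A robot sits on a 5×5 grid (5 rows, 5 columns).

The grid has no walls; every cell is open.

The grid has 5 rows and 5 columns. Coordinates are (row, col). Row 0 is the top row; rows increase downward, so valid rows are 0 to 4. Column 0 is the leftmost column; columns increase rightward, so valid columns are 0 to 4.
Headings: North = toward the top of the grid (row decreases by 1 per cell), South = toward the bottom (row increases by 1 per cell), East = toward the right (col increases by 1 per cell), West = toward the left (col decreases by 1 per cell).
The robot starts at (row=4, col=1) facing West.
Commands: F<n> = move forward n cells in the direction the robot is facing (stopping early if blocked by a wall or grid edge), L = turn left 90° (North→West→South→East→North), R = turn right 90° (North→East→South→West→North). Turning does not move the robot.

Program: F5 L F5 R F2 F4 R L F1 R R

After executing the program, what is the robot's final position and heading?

Answer: Final position: (row=4, col=0), facing East

Derivation:
Start: (row=4, col=1), facing West
  F5: move forward 1/5 (blocked), now at (row=4, col=0)
  L: turn left, now facing South
  F5: move forward 0/5 (blocked), now at (row=4, col=0)
  R: turn right, now facing West
  F2: move forward 0/2 (blocked), now at (row=4, col=0)
  F4: move forward 0/4 (blocked), now at (row=4, col=0)
  R: turn right, now facing North
  L: turn left, now facing West
  F1: move forward 0/1 (blocked), now at (row=4, col=0)
  R: turn right, now facing North
  R: turn right, now facing East
Final: (row=4, col=0), facing East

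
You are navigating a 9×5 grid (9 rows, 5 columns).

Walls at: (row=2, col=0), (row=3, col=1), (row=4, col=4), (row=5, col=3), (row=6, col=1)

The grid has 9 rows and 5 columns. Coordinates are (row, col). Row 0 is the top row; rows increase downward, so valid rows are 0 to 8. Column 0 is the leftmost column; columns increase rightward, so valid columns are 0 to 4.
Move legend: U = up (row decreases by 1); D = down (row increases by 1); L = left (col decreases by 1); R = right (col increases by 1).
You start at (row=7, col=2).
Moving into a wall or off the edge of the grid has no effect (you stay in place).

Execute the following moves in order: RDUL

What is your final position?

Answer: Final position: (row=7, col=2)

Derivation:
Start: (row=7, col=2)
  R (right): (row=7, col=2) -> (row=7, col=3)
  D (down): (row=7, col=3) -> (row=8, col=3)
  U (up): (row=8, col=3) -> (row=7, col=3)
  L (left): (row=7, col=3) -> (row=7, col=2)
Final: (row=7, col=2)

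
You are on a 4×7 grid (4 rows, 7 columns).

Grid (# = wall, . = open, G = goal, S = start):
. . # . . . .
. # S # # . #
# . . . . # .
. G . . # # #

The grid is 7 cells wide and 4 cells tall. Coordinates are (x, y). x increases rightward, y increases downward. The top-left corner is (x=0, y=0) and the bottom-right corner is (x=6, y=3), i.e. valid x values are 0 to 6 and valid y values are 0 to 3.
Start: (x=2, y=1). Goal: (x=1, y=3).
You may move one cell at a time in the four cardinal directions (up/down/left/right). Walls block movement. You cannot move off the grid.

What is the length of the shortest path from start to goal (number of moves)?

BFS from (x=2, y=1) until reaching (x=1, y=3):
  Distance 0: (x=2, y=1)
  Distance 1: (x=2, y=2)
  Distance 2: (x=1, y=2), (x=3, y=2), (x=2, y=3)
  Distance 3: (x=4, y=2), (x=1, y=3), (x=3, y=3)  <- goal reached here
One shortest path (3 moves): (x=2, y=1) -> (x=2, y=2) -> (x=1, y=2) -> (x=1, y=3)

Answer: Shortest path length: 3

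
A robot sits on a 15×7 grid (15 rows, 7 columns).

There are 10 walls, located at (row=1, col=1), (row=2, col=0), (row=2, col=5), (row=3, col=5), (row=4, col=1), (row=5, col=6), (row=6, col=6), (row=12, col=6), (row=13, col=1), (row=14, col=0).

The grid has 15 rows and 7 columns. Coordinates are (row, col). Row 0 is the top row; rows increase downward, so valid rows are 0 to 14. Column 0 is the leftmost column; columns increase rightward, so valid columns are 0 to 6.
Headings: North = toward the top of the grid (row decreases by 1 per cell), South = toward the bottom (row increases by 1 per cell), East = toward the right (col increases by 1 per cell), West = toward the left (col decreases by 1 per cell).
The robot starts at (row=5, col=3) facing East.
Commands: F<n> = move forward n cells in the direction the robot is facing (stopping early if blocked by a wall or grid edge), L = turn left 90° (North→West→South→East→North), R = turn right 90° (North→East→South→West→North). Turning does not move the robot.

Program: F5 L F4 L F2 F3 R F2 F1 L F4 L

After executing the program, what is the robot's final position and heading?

Start: (row=5, col=3), facing East
  F5: move forward 2/5 (blocked), now at (row=5, col=5)
  L: turn left, now facing North
  F4: move forward 1/4 (blocked), now at (row=4, col=5)
  L: turn left, now facing West
  F2: move forward 2, now at (row=4, col=3)
  F3: move forward 1/3 (blocked), now at (row=4, col=2)
  R: turn right, now facing North
  F2: move forward 2, now at (row=2, col=2)
  F1: move forward 1, now at (row=1, col=2)
  L: turn left, now facing West
  F4: move forward 0/4 (blocked), now at (row=1, col=2)
  L: turn left, now facing South
Final: (row=1, col=2), facing South

Answer: Final position: (row=1, col=2), facing South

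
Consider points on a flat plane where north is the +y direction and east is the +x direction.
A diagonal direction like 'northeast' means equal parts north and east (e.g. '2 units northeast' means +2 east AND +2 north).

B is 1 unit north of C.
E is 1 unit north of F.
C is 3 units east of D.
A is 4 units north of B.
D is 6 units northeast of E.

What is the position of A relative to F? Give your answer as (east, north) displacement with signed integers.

Answer: A is at (east=9, north=12) relative to F.

Derivation:
Place F at the origin (east=0, north=0).
  E is 1 unit north of F: delta (east=+0, north=+1); E at (east=0, north=1).
  D is 6 units northeast of E: delta (east=+6, north=+6); D at (east=6, north=7).
  C is 3 units east of D: delta (east=+3, north=+0); C at (east=9, north=7).
  B is 1 unit north of C: delta (east=+0, north=+1); B at (east=9, north=8).
  A is 4 units north of B: delta (east=+0, north=+4); A at (east=9, north=12).
Therefore A relative to F: (east=9, north=12).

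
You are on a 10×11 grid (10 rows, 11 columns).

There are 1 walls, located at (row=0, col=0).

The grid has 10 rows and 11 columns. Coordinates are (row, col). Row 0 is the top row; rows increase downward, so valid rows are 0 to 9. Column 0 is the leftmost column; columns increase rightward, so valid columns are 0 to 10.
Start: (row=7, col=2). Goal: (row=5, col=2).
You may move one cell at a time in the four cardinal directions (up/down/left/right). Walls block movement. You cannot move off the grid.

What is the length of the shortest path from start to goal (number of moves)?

Answer: Shortest path length: 2

Derivation:
BFS from (row=7, col=2) until reaching (row=5, col=2):
  Distance 0: (row=7, col=2)
  Distance 1: (row=6, col=2), (row=7, col=1), (row=7, col=3), (row=8, col=2)
  Distance 2: (row=5, col=2), (row=6, col=1), (row=6, col=3), (row=7, col=0), (row=7, col=4), (row=8, col=1), (row=8, col=3), (row=9, col=2)  <- goal reached here
One shortest path (2 moves): (row=7, col=2) -> (row=6, col=2) -> (row=5, col=2)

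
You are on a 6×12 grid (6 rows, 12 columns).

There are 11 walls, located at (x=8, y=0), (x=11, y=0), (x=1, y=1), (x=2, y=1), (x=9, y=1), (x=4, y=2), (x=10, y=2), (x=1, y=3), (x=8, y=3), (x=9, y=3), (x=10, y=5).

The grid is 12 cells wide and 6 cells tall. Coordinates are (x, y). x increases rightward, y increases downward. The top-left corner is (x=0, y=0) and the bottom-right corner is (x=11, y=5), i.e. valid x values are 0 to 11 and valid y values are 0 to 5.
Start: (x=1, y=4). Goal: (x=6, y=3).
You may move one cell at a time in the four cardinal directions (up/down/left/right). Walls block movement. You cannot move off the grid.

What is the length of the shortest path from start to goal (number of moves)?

BFS from (x=1, y=4) until reaching (x=6, y=3):
  Distance 0: (x=1, y=4)
  Distance 1: (x=0, y=4), (x=2, y=4), (x=1, y=5)
  Distance 2: (x=0, y=3), (x=2, y=3), (x=3, y=4), (x=0, y=5), (x=2, y=5)
  Distance 3: (x=0, y=2), (x=2, y=2), (x=3, y=3), (x=4, y=4), (x=3, y=5)
  Distance 4: (x=0, y=1), (x=1, y=2), (x=3, y=2), (x=4, y=3), (x=5, y=4), (x=4, y=5)
  Distance 5: (x=0, y=0), (x=3, y=1), (x=5, y=3), (x=6, y=4), (x=5, y=5)
  Distance 6: (x=1, y=0), (x=3, y=0), (x=4, y=1), (x=5, y=2), (x=6, y=3), (x=7, y=4), (x=6, y=5)  <- goal reached here
One shortest path (6 moves): (x=1, y=4) -> (x=2, y=4) -> (x=3, y=4) -> (x=4, y=4) -> (x=5, y=4) -> (x=6, y=4) -> (x=6, y=3)

Answer: Shortest path length: 6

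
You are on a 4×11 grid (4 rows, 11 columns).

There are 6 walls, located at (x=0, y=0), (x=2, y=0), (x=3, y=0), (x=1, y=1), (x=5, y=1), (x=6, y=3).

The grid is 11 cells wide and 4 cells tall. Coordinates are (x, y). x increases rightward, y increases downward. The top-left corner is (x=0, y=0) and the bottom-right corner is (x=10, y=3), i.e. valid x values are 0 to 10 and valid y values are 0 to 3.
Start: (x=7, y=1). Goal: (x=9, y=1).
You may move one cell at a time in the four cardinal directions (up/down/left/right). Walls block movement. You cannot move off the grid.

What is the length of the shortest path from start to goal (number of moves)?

Answer: Shortest path length: 2

Derivation:
BFS from (x=7, y=1) until reaching (x=9, y=1):
  Distance 0: (x=7, y=1)
  Distance 1: (x=7, y=0), (x=6, y=1), (x=8, y=1), (x=7, y=2)
  Distance 2: (x=6, y=0), (x=8, y=0), (x=9, y=1), (x=6, y=2), (x=8, y=2), (x=7, y=3)  <- goal reached here
One shortest path (2 moves): (x=7, y=1) -> (x=8, y=1) -> (x=9, y=1)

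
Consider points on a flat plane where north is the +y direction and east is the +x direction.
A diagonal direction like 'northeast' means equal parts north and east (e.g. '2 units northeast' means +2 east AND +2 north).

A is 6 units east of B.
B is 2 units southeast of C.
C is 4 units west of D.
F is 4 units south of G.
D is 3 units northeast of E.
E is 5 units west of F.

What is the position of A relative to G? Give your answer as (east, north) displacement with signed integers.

Answer: A is at (east=2, north=-3) relative to G.

Derivation:
Place G at the origin (east=0, north=0).
  F is 4 units south of G: delta (east=+0, north=-4); F at (east=0, north=-4).
  E is 5 units west of F: delta (east=-5, north=+0); E at (east=-5, north=-4).
  D is 3 units northeast of E: delta (east=+3, north=+3); D at (east=-2, north=-1).
  C is 4 units west of D: delta (east=-4, north=+0); C at (east=-6, north=-1).
  B is 2 units southeast of C: delta (east=+2, north=-2); B at (east=-4, north=-3).
  A is 6 units east of B: delta (east=+6, north=+0); A at (east=2, north=-3).
Therefore A relative to G: (east=2, north=-3).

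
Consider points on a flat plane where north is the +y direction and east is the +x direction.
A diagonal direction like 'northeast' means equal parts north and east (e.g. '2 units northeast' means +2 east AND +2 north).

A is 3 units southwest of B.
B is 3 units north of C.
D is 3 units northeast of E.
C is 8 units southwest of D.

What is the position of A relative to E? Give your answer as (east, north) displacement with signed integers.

Place E at the origin (east=0, north=0).
  D is 3 units northeast of E: delta (east=+3, north=+3); D at (east=3, north=3).
  C is 8 units southwest of D: delta (east=-8, north=-8); C at (east=-5, north=-5).
  B is 3 units north of C: delta (east=+0, north=+3); B at (east=-5, north=-2).
  A is 3 units southwest of B: delta (east=-3, north=-3); A at (east=-8, north=-5).
Therefore A relative to E: (east=-8, north=-5).

Answer: A is at (east=-8, north=-5) relative to E.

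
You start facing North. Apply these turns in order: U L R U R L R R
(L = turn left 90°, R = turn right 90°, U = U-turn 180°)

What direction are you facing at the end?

Start: North
  U (U-turn (180°)) -> South
  L (left (90° counter-clockwise)) -> East
  R (right (90° clockwise)) -> South
  U (U-turn (180°)) -> North
  R (right (90° clockwise)) -> East
  L (left (90° counter-clockwise)) -> North
  R (right (90° clockwise)) -> East
  R (right (90° clockwise)) -> South
Final: South

Answer: Final heading: South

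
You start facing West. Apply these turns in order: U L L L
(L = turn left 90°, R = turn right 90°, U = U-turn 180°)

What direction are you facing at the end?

Start: West
  U (U-turn (180°)) -> East
  L (left (90° counter-clockwise)) -> North
  L (left (90° counter-clockwise)) -> West
  L (left (90° counter-clockwise)) -> South
Final: South

Answer: Final heading: South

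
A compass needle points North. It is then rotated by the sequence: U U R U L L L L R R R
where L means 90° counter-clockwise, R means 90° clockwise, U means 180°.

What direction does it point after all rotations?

Start: North
  U (U-turn (180°)) -> South
  U (U-turn (180°)) -> North
  R (right (90° clockwise)) -> East
  U (U-turn (180°)) -> West
  L (left (90° counter-clockwise)) -> South
  L (left (90° counter-clockwise)) -> East
  L (left (90° counter-clockwise)) -> North
  L (left (90° counter-clockwise)) -> West
  R (right (90° clockwise)) -> North
  R (right (90° clockwise)) -> East
  R (right (90° clockwise)) -> South
Final: South

Answer: Final heading: South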